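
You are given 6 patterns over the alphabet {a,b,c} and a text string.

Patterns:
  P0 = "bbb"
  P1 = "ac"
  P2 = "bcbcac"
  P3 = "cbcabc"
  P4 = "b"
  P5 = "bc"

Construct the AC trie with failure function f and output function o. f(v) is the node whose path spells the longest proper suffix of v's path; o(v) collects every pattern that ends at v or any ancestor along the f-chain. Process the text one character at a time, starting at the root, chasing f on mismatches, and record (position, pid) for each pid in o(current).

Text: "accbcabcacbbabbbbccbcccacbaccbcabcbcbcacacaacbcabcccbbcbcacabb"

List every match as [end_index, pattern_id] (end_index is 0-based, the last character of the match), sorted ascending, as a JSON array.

Build automaton:
Trie (insert patterns):
  n0 'ε': a→4 b→1 c→11
  n1 'b': b→2 c→6  ←P4
  n2 'bb': b→3
  n3 'bbb': ·  ←P0
  n4 'a': c→5
  n5 'ac': ·  ←P1
  n6 'bc': b→7  ←P5
  n7 'bcb': c→8
  n8 'bcbc': a→9
  n9 'bcbca': c→10
  n10 'bcbcac': ·  ←P2
  n11 'c': b→12
  n12 'cb': c→13
  n13 'cbc': a→14
  n14 'cbca': b→15
  n15 'cbcab': c→16
  n16 'cbcabc': ·  ←P3

BFS fail/out derivation:
  fail(1) 'b': from fail(0)=0 chase 'b': 0 ⇒ 0;  out={4}∪out(0)={4}
  fail(4) 'a': from fail(0)=0 chase 'a': 0 ⇒ 0;  out=∅∪out(0)=∅
  fail(11) 'c': from fail(0)=0 chase 'c': 0 ⇒ 0;  out=∅∪out(0)=∅
  fail(2) 'bb': from fail(1)=0 chase 'b': 0 ⇒ 1;  out=∅∪out(1)={4}
  fail(5) 'ac': from fail(4)=0 chase 'c': 0 ⇒ 11;  out={1}∪out(11)={1}
  fail(6) 'bc': from fail(1)=0 chase 'c': 0 ⇒ 11;  out={5}∪out(11)={5}
  fail(12) 'cb': from fail(11)=0 chase 'b': 0 ⇒ 1;  out=∅∪out(1)={4}
  fail(3) 'bbb': from fail(2)=1 chase 'b': 1 ⇒ 2;  out={0}∪out(2)={0,4}
  fail(7) 'bcb': from fail(6)=11 chase 'b': 11 ⇒ 12;  out=∅∪out(12)={4}
  fail(13) 'cbc': from fail(12)=1 chase 'c': 1 ⇒ 6;  out=∅∪out(6)={5}
  fail(8) 'bcbc': from fail(7)=12 chase 'c': 12 ⇒ 13;  out=∅∪out(13)={5}
  fail(14) 'cbca': from fail(13)=6 chase 'a': 6→11→0 ⇒ 4;  out=∅∪out(4)=∅
  fail(9) 'bcbca': from fail(8)=13 chase 'a': 13 ⇒ 14;  out=∅∪out(14)=∅
  fail(15) 'cbcab': from fail(14)=4 chase 'b': 4→0 ⇒ 1;  out=∅∪out(1)={4}
  fail(10) 'bcbcac': from fail(9)=14 chase 'c': 14→4 ⇒ 5;  out={2}∪out(5)={1,2}
  fail(16) 'cbcabc': from fail(15)=1 chase 'c': 1 ⇒ 6;  out={3}∪out(6)={3,5}

Run:
i=0 'a': node 0→4
i=1 'c': node 4→5  ** P1@[0:1]
i=2 'c': node 5→11 (fail-walked)
i=3 'b': node 11→12  ** P4@[3:3]
i=4 'c': node 12→13  ** P5@[3:4]
i=5 'a': node 13→14
i=6 'b': node 14→15  ** P4@[6:6]
i=7 'c': node 15→16  ** P3@[2:7],P5@[6:7]
i=8 'a': node 16→4 (fail-walked)
i=9 'c': node 4→5  ** P1@[8:9]
i=10 'b': node 5→12 (fail-walked)  ** P4@[10:10]
i=11 'b': node 12→2 (fail-walked)  ** P4@[11:11]
i=12 'a': node 2→4 (fail-walked)
i=13 'b': node 4→1 (fail-walked)  ** P4@[13:13]
i=14 'b': node 1→2  ** P4@[14:14]
i=15 'b': node 2→3  ** P0@[13:15],P4@[15:15]
i=16 'b': node 3→3 (fail-walked)  ** P0@[14:16],P4@[16:16]
i=17 'c': node 3→6 (fail-walked)  ** P5@[16:17]
i=18 'c': node 6→11 (fail-walked)
i=19 'b': node 11→12  ** P4@[19:19]
i=20 'c': node 12→13  ** P5@[19:20]
i=21 'c': node 13→11 (fail-walked)
i=22 'c': node 11→11 (fail-walked)
i=23 'a': node 11→4 (fail-walked)
i=24 'c': node 4→5  ** P1@[23:24]
i=25 'b': node 5→12 (fail-walked)  ** P4@[25:25]
i=26 'a': node 12→4 (fail-walked)
i=27 'c': node 4→5  ** P1@[26:27]
i=28 'c': node 5→11 (fail-walked)
i=29 'b': node 11→12  ** P4@[29:29]
i=30 'c': node 12→13  ** P5@[29:30]
i=31 'a': node 13→14
i=32 'b': node 14→15  ** P4@[32:32]
i=33 'c': node 15→16  ** P3@[28:33],P5@[32:33]
i=34 'b': node 16→7 (fail-walked)  ** P4@[34:34]
i=35 'c': node 7→8  ** P5@[34:35]
i=36 'b': node 8→7 (fail-walked)  ** P4@[36:36]
i=37 'c': node 7→8  ** P5@[36:37]
i=38 'a': node 8→9
i=39 'c': node 9→10  ** P1@[38:39],P2@[34:39]
i=40 'a': node 10→4 (fail-walked)
i=41 'c': node 4→5  ** P1@[40:41]
i=42 'a': node 5→4 (fail-walked)
i=43 'a': node 4→4 (fail-walked)
i=44 'c': node 4→5  ** P1@[43:44]
i=45 'b': node 5→12 (fail-walked)  ** P4@[45:45]
i=46 'c': node 12→13  ** P5@[45:46]
i=47 'a': node 13→14
i=48 'b': node 14→15  ** P4@[48:48]
i=49 'c': node 15→16  ** P3@[44:49],P5@[48:49]
i=50 'c': node 16→11 (fail-walked)
i=51 'c': node 11→11 (fail-walked)
i=52 'b': node 11→12  ** P4@[52:52]
i=53 'b': node 12→2 (fail-walked)  ** P4@[53:53]
i=54 'c': node 2→6 (fail-walked)  ** P5@[53:54]
i=55 'b': node 6→7  ** P4@[55:55]
i=56 'c': node 7→8  ** P5@[55:56]
i=57 'a': node 8→9
i=58 'c': node 9→10  ** P1@[57:58],P2@[53:58]
i=59 'a': node 10→4 (fail-walked)
i=60 'b': node 4→1 (fail-walked)  ** P4@[60:60]
i=61 'b': node 1→2  ** P4@[61:61]

Matches: [[1,1],[3,4],[4,5],[6,4],[7,3],[7,5],[9,1],[10,4],[11,4],[13,4],[14,4],[15,0],[15,4],[16,0],[16,4],[17,5],[19,4],[20,5],[24,1],[25,4],[27,1],[29,4],[30,5],[32,4],[33,3],[33,5],[34,4],[35,5],[36,4],[37,5],[39,1],[39,2],[41,1],[44,1],[45,4],[46,5],[48,4],[49,3],[49,5],[52,4],[53,4],[54,5],[55,4],[56,5],[58,1],[58,2],[60,4],[61,4]]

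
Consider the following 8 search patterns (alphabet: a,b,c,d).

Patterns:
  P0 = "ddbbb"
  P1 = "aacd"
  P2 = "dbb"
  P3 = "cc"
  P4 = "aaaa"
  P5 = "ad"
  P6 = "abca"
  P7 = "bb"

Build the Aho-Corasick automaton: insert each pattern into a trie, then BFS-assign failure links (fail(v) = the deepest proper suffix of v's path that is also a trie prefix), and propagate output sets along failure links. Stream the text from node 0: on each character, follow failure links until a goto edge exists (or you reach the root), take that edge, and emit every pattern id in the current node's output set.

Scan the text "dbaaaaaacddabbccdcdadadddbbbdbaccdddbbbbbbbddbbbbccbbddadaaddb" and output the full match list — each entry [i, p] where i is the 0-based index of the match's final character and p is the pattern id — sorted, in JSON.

Build:
Trie nodes:
  0='ε' goto a→6 b→20 c→12 d→1
  1='d' goto b→10 d→2
  2='dd' goto b→3
  3='ddb' goto b→4
  4='ddbb' goto b→5
  5='ddbbb' goto ·  ←P0
  6='a' goto a→7 b→17 d→16
  7='aa' goto a→14 c→8
  8='aac' goto d→9
  9='aacd' goto ·  ←P1
  10='db' goto b→11
  11='dbb' goto ·  ←P2
  12='c' goto c→13
  13='cc' goto ·  ←P3
  14='aaa' goto a→15
  15='aaaa' goto ·  ←P4
  16='ad' goto ·  ←P5
  17='ab' goto c→18
  18='abc' goto a→19
  19='abca' goto ·  ←P6
  20='b' goto b→21
  21='bb' goto ·  ←P7

BFS fail/out derivation:
  n1('d'): parent n0 fail=0; on 'd' 0 → fail=0;  out ∅∪∅=∅
  n6('a'): parent n0 fail=0; on 'a' 0 → fail=0;  out ∅∪∅=∅
  n12('c'): parent n0 fail=0; on 'c' 0 → fail=0;  out ∅∪∅=∅
  n20('b'): parent n0 fail=0; on 'b' 0 → fail=0;  out ∅∪∅=∅
  n2('dd'): parent n1 fail=0; on 'd' 0 → fail=1;  out ∅∪∅=∅
  n7('aa'): parent n6 fail=0; on 'a' 0 → fail=6;  out ∅∪∅=∅
  n10('db'): parent n1 fail=0; on 'b' 0 → fail=20;  out ∅∪∅=∅
  n13('cc'): parent n12 fail=0; on 'c' 0 → fail=12;  out {3}∪∅={3}
  n16('ad'): parent n6 fail=0; on 'd' 0 → fail=1;  out {5}∪∅={5}
  n17('ab'): parent n6 fail=0; on 'b' 0 → fail=20;  out ∅∪∅=∅
  n21('bb'): parent n20 fail=0; on 'b' 0 → fail=20;  out {7}∪∅={7}
  n3('ddb'): parent n2 fail=1; on 'b' 1 → fail=10;  out ∅∪∅=∅
  n8('aac'): parent n7 fail=6; on 'c' 6→0 → fail=12;  out ∅∪∅=∅
  n11('dbb'): parent n10 fail=20; on 'b' 20 → fail=21;  out {2}∪{7}={2,7}
  n14('aaa'): parent n7 fail=6; on 'a' 6 → fail=7;  out ∅∪∅=∅
  n18('abc'): parent n17 fail=20; on 'c' 20→0 → fail=12;  out ∅∪∅=∅
  n4('ddbb'): parent n3 fail=10; on 'b' 10 → fail=11;  out ∅∪{2,7}={2,7}
  n9('aacd'): parent n8 fail=12; on 'd' 12→0 → fail=1;  out {1}∪∅={1}
  n15('aaaa'): parent n14 fail=7; on 'a' 7 → fail=14;  out {4}∪∅={4}
  n19('abca'): parent n18 fail=12; on 'a' 12→0 → fail=6;  out {6}∪∅={6}
  n5('ddbbb'): parent n4 fail=11; on 'b' 11→21→20 → fail=21;  out {0}∪{7}={0,7}

Run:
pos 0 'd': at 1
pos 1 'b': at 10
pos 2 'a': at 6 (via fail)
pos 3 'a': at 7
pos 4 'a': at 14
pos 5 'a': at 15  emit P4@[2:5]
pos 6 'a': at 15 (via fail)  emit P4@[3:6]
pos 7 'a': at 15 (via fail)  emit P4@[4:7]
pos 8 'c': at 8 (via fail)
pos 9 'd': at 9  emit P1@[6:9]
pos 10 'd': at 2 (via fail)
pos 11 'a': at 6 (via fail)
pos 12 'b': at 17
pos 13 'b': at 21 (via fail)  emit P7@[12:13]
pos 14 'c': at 12 (via fail)
pos 15 'c': at 13  emit P3@[14:15]
pos 16 'd': at 1 (via fail)
pos 17 'c': at 12 (via fail)
pos 18 'd': at 1 (via fail)
pos 19 'a': at 6 (via fail)
pos 20 'd': at 16  emit P5@[19:20]
pos 21 'a': at 6 (via fail)
pos 22 'd': at 16  emit P5@[21:22]
pos 23 'd': at 2 (via fail)
pos 24 'd': at 2 (via fail)
pos 25 'b': at 3
pos 26 'b': at 4  emit P2@[24:26],P7@[25:26]
pos 27 'b': at 5  emit P0@[23:27],P7@[26:27]
pos 28 'd': at 1 (via fail)
pos 29 'b': at 10
pos 30 'a': at 6 (via fail)
pos 31 'c': at 12 (via fail)
pos 32 'c': at 13  emit P3@[31:32]
pos 33 'd': at 1 (via fail)
pos 34 'd': at 2
pos 35 'd': at 2 (via fail)
pos 36 'b': at 3
pos 37 'b': at 4  emit P2@[35:37],P7@[36:37]
pos 38 'b': at 5  emit P0@[34:38],P7@[37:38]
pos 39 'b': at 21 (via fail)  emit P7@[38:39]
pos 40 'b': at 21 (via fail)  emit P7@[39:40]
pos 41 'b': at 21 (via fail)  emit P7@[40:41]
pos 42 'b': at 21 (via fail)  emit P7@[41:42]
pos 43 'd': at 1 (via fail)
pos 44 'd': at 2
pos 45 'b': at 3
pos 46 'b': at 4  emit P2@[44:46],P7@[45:46]
pos 47 'b': at 5  emit P0@[43:47],P7@[46:47]
pos 48 'b': at 21 (via fail)  emit P7@[47:48]
pos 49 'c': at 12 (via fail)
pos 50 'c': at 13  emit P3@[49:50]
pos 51 'b': at 20 (via fail)
pos 52 'b': at 21  emit P7@[51:52]
pos 53 'd': at 1 (via fail)
pos 54 'd': at 2
pos 55 'a': at 6 (via fail)
pos 56 'd': at 16  emit P5@[55:56]
pos 57 'a': at 6 (via fail)
pos 58 'a': at 7
pos 59 'd': at 16 (via fail)  emit P5@[58:59]
pos 60 'd': at 2 (via fail)
pos 61 'b': at 3

Result: [[5,4],[6,4],[7,4],[9,1],[13,7],[15,3],[20,5],[22,5],[26,2],[26,7],[27,0],[27,7],[32,3],[37,2],[37,7],[38,0],[38,7],[39,7],[40,7],[41,7],[42,7],[46,2],[46,7],[47,0],[47,7],[48,7],[50,3],[52,7],[56,5],[59,5]]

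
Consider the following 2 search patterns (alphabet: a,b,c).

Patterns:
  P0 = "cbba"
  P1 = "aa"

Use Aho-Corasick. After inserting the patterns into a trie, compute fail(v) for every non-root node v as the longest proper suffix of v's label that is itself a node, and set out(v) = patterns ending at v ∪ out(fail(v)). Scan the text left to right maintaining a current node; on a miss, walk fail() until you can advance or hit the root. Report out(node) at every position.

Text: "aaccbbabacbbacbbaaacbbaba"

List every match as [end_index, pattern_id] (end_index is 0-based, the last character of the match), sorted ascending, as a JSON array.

Construct AC machine:
Trie nodes:
  n0 'ε': a→5 c→1
  n1 'c': b→2
  n2 'cb': b→3
  n3 'cbb': a→4
  n4 'cbba': ·  [P0 ends]
  n5 'a': a→6
  n6 'aa': ·  [P1 ends]

Failure links (BFS by depth):
  fail(1) 'c': from fail(0)=0 chase 'c': 0 ⇒ 0;  out=∅∪out(0)=∅
  fail(5) 'a': from fail(0)=0 chase 'a': 0 ⇒ 0;  out=∅∪out(0)=∅
  fail(2) 'cb': from fail(1)=0 chase 'b': 0 ⇒ 0;  out=∅∪out(0)=∅
  fail(6) 'aa': from fail(5)=0 chase 'a': 0 ⇒ 5;  out={1}∪out(5)={1}
  fail(3) 'cbb': from fail(2)=0 chase 'b': 0 ⇒ 0;  out=∅∪out(0)=∅
  fail(4) 'cbba': from fail(3)=0 chase 'a': 0 ⇒ 5;  out={0}∪out(5)={0}

Scan:
pos 0 'a': at 5
pos 1 'a': at 6  ** P1@[0:1]
pos 2 'c': at 1 ·f
pos 3 'c': at 1 ·f
pos 4 'b': at 2
pos 5 'b': at 3
pos 6 'a': at 4  ** P0@[3:6]
pos 7 'b': at 0 ·f
pos 8 'a': at 5
pos 9 'c': at 1 ·f
pos 10 'b': at 2
pos 11 'b': at 3
pos 12 'a': at 4  ** P0@[9:12]
pos 13 'c': at 1 ·f
pos 14 'b': at 2
pos 15 'b': at 3
pos 16 'a': at 4  ** P0@[13:16]
pos 17 'a': at 6 ·f  ** P1@[16:17]
pos 18 'a': at 6 ·f  ** P1@[17:18]
pos 19 'c': at 1 ·f
pos 20 'b': at 2
pos 21 'b': at 3
pos 22 'a': at 4  ** P0@[19:22]
pos 23 'b': at 0 ·f
pos 24 'a': at 5

Matches: [[1,1],[6,0],[12,0],[16,0],[17,1],[18,1],[22,0]]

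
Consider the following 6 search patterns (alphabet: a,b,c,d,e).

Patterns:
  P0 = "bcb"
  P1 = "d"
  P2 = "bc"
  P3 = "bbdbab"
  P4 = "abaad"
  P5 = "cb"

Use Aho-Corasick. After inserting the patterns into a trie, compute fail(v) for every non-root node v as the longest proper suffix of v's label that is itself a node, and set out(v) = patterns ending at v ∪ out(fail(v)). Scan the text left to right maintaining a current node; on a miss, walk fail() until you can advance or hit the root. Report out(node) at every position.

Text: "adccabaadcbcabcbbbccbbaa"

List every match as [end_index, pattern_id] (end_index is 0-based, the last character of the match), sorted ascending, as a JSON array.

Build automaton:
Trie (insert patterns):
  0='ε' goto a→10 b→1 c→15 d→4
  1='b' goto b→5 c→2
  2='bc' goto b→3  ←P2
  3='bcb' goto ·  ←P0
  4='d' goto ·  ←P1
  5='bb' goto d→6
  6='bbd' goto b→7
  7='bbdb' goto a→8
  8='bbdba' goto b→9
  9='bbdbab' goto ·  ←P3
  10='a' goto b→11
  11='ab' goto a→12
  12='aba' goto a→13
  13='abaa' goto d→14
  14='abaad' goto ·  ←P4
  15='c' goto b→16
  16='cb' goto ·  ←P5

Failure links (BFS by depth):
  n1('b'): parent n0 fail=0; on 'b' 0 → fail=0;  out ∅∪∅=∅
  n4('d'): parent n0 fail=0; on 'd' 0 → fail=0;  out {1}∪∅={1}
  n10('a'): parent n0 fail=0; on 'a' 0 → fail=0;  out ∅∪∅=∅
  n15('c'): parent n0 fail=0; on 'c' 0 → fail=0;  out ∅∪∅=∅
  n2('bc'): parent n1 fail=0; on 'c' 0 → fail=15;  out {2}∪∅={2}
  n5('bb'): parent n1 fail=0; on 'b' 0 → fail=1;  out ∅∪∅=∅
  n11('ab'): parent n10 fail=0; on 'b' 0 → fail=1;  out ∅∪∅=∅
  n16('cb'): parent n15 fail=0; on 'b' 0 → fail=1;  out {5}∪∅={5}
  n3('bcb'): parent n2 fail=15; on 'b' 15 → fail=16;  out {0}∪{5}={0,5}
  n6('bbd'): parent n5 fail=1; on 'd' 1→0 → fail=4;  out ∅∪{1}={1}
  n12('aba'): parent n11 fail=1; on 'a' 1→0 → fail=10;  out ∅∪∅=∅
  n7('bbdb'): parent n6 fail=4; on 'b' 4→0 → fail=1;  out ∅∪∅=∅
  n13('abaa'): parent n12 fail=10; on 'a' 10→0 → fail=10;  out ∅∪∅=∅
  n8('bbdba'): parent n7 fail=1; on 'a' 1→0 → fail=10;  out ∅∪∅=∅
  n14('abaad'): parent n13 fail=10; on 'd' 10→0 → fail=4;  out {4}∪{1}={1,4}
  n9('bbdbab'): parent n8 fail=10; on 'b' 10 → fail=11;  out {3}∪∅={3}

Run:
[0] read 'a'  n0⇒n10
[1] read 'd'  n10⇒n4 ·f  → match P1@[1:1]
[2] read 'c'  n4⇒n15 ·f
[3] read 'c'  n15⇒n15 ·f
[4] read 'a'  n15⇒n10 ·f
[5] read 'b'  n10⇒n11
[6] read 'a'  n11⇒n12
[7] read 'a'  n12⇒n13
[8] read 'd'  n13⇒n14  → match P1@[8:8],P4@[4:8]
[9] read 'c'  n14⇒n15 ·f
[10] read 'b'  n15⇒n16  → match P5@[9:10]
[11] read 'c'  n16⇒n2 ·f  → match P2@[10:11]
[12] read 'a'  n2⇒n10 ·f
[13] read 'b'  n10⇒n11
[14] read 'c'  n11⇒n2 ·f  → match P2@[13:14]
[15] read 'b'  n2⇒n3  → match P0@[13:15],P5@[14:15]
[16] read 'b'  n3⇒n5 ·f
[17] read 'b'  n5⇒n5 ·f
[18] read 'c'  n5⇒n2 ·f  → match P2@[17:18]
[19] read 'c'  n2⇒n15 ·f
[20] read 'b'  n15⇒n16  → match P5@[19:20]
[21] read 'b'  n16⇒n5 ·f
[22] read 'a'  n5⇒n10 ·f
[23] read 'a'  n10⇒n10 ·f

Result: [[1,1],[8,1],[8,4],[10,5],[11,2],[14,2],[15,0],[15,5],[18,2],[20,5]]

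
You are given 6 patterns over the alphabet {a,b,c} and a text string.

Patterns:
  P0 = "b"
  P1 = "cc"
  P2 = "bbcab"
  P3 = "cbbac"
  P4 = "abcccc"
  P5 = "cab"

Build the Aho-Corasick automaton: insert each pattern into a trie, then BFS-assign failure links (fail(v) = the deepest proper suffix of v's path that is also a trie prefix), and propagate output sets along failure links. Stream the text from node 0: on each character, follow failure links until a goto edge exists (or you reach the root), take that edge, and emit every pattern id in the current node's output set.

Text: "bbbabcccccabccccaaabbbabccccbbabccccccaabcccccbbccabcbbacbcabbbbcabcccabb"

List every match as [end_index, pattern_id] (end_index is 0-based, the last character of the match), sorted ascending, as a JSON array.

Build:
Trie (insert patterns):
  n0 'ε': a→12 b→1 c→2
  n1 'b': b→4  [P0 ends]
  n2 'c': a→18 b→8 c→3
  n3 'cc': ·  [P1 ends]
  n4 'bb': c→5
  n5 'bbc': a→6
  n6 'bbca': b→7
  n7 'bbcab': ·  [P2 ends]
  n8 'cb': b→9
  n9 'cbb': a→10
  n10 'cbba': c→11
  n11 'cbbac': ·  [P3 ends]
  n12 'a': b→13
  n13 'ab': c→14
  n14 'abc': c→15
  n15 'abcc': c→16
  n16 'abccc': c→17
  n17 'abcccc': ·  [P4 ends]
  n18 'ca': b→19
  n19 'cab': ·  [P5 ends]

Failure links (BFS by depth):
  fail(1) 'b': from fail(0)=0 chase 'b': 0 ⇒ 0;  out={0}∪out(0)={0}
  fail(2) 'c': from fail(0)=0 chase 'c': 0 ⇒ 0;  out=∅∪out(0)=∅
  fail(12) 'a': from fail(0)=0 chase 'a': 0 ⇒ 0;  out=∅∪out(0)=∅
  fail(3) 'cc': from fail(2)=0 chase 'c': 0 ⇒ 2;  out={1}∪out(2)={1}
  fail(4) 'bb': from fail(1)=0 chase 'b': 0 ⇒ 1;  out=∅∪out(1)={0}
  fail(8) 'cb': from fail(2)=0 chase 'b': 0 ⇒ 1;  out=∅∪out(1)={0}
  fail(13) 'ab': from fail(12)=0 chase 'b': 0 ⇒ 1;  out=∅∪out(1)={0}
  fail(18) 'ca': from fail(2)=0 chase 'a': 0 ⇒ 12;  out=∅∪out(12)=∅
  fail(5) 'bbc': from fail(4)=1 chase 'c': 1→0 ⇒ 2;  out=∅∪out(2)=∅
  fail(9) 'cbb': from fail(8)=1 chase 'b': 1 ⇒ 4;  out=∅∪out(4)={0}
  fail(14) 'abc': from fail(13)=1 chase 'c': 1→0 ⇒ 2;  out=∅∪out(2)=∅
  fail(19) 'cab': from fail(18)=12 chase 'b': 12 ⇒ 13;  out={5}∪out(13)={0,5}
  fail(6) 'bbca': from fail(5)=2 chase 'a': 2 ⇒ 18;  out=∅∪out(18)=∅
  fail(10) 'cbba': from fail(9)=4 chase 'a': 4→1→0 ⇒ 12;  out=∅∪out(12)=∅
  fail(15) 'abcc': from fail(14)=2 chase 'c': 2 ⇒ 3;  out=∅∪out(3)={1}
  fail(7) 'bbcab': from fail(6)=18 chase 'b': 18 ⇒ 19;  out={2}∪out(19)={0,2,5}
  fail(11) 'cbbac': from fail(10)=12 chase 'c': 12→0 ⇒ 2;  out={3}∪out(2)={3}
  fail(16) 'abccc': from fail(15)=3 chase 'c': 3→2 ⇒ 3;  out=∅∪out(3)={1}
  fail(17) 'abcccc': from fail(16)=3 chase 'c': 3→2 ⇒ 3;  out={4}∪out(3)={1,4}

Text stream:
pos 0 'b': at 1  ** P0@[0:0]
pos 1 'b': at 4  ** P0@[1:1]
pos 2 'b': at 4 ·f  ** P0@[2:2]
pos 3 'a': at 12 ·f
pos 4 'b': at 13  ** P0@[4:4]
pos 5 'c': at 14
pos 6 'c': at 15  ** P1@[5:6]
pos 7 'c': at 16  ** P1@[6:7]
pos 8 'c': at 17  ** P1@[7:8],P4@[3:8]
pos 9 'c': at 3 ·f  ** P1@[8:9]
pos 10 'a': at 18 ·f
pos 11 'b': at 19  ** P0@[11:11],P5@[9:11]
pos 12 'c': at 14 ·f
pos 13 'c': at 15  ** P1@[12:13]
pos 14 'c': at 16  ** P1@[13:14]
pos 15 'c': at 17  ** P1@[14:15],P4@[10:15]
pos 16 'a': at 18 ·f
pos 17 'a': at 12 ·f
pos 18 'a': at 12 ·f
pos 19 'b': at 13  ** P0@[19:19]
pos 20 'b': at 4 ·f  ** P0@[20:20]
pos 21 'b': at 4 ·f  ** P0@[21:21]
pos 22 'a': at 12 ·f
pos 23 'b': at 13  ** P0@[23:23]
pos 24 'c': at 14
pos 25 'c': at 15  ** P1@[24:25]
pos 26 'c': at 16  ** P1@[25:26]
pos 27 'c': at 17  ** P1@[26:27],P4@[22:27]
pos 28 'b': at 8 ·f  ** P0@[28:28]
pos 29 'b': at 9  ** P0@[29:29]
pos 30 'a': at 10
pos 31 'b': at 13 ·f  ** P0@[31:31]
pos 32 'c': at 14
pos 33 'c': at 15  ** P1@[32:33]
pos 34 'c': at 16  ** P1@[33:34]
pos 35 'c': at 17  ** P1@[34:35],P4@[30:35]
pos 36 'c': at 3 ·f  ** P1@[35:36]
pos 37 'c': at 3 ·f  ** P1@[36:37]
pos 38 'a': at 18 ·f
pos 39 'a': at 12 ·f
pos 40 'b': at 13  ** P0@[40:40]
pos 41 'c': at 14
pos 42 'c': at 15  ** P1@[41:42]
pos 43 'c': at 16  ** P1@[42:43]
pos 44 'c': at 17  ** P1@[43:44],P4@[39:44]
pos 45 'c': at 3 ·f  ** P1@[44:45]
pos 46 'b': at 8 ·f  ** P0@[46:46]
pos 47 'b': at 9  ** P0@[47:47]
pos 48 'c': at 5 ·f
pos 49 'c': at 3 ·f  ** P1@[48:49]
pos 50 'a': at 18 ·f
pos 51 'b': at 19  ** P0@[51:51],P5@[49:51]
pos 52 'c': at 14 ·f
pos 53 'b': at 8 ·f  ** P0@[53:53]
pos 54 'b': at 9  ** P0@[54:54]
pos 55 'a': at 10
pos 56 'c': at 11  ** P3@[52:56]
pos 57 'b': at 8 ·f  ** P0@[57:57]
pos 58 'c': at 2 ·f
pos 59 'a': at 18
pos 60 'b': at 19  ** P0@[60:60],P5@[58:60]
pos 61 'b': at 4 ·f  ** P0@[61:61]
pos 62 'b': at 4 ·f  ** P0@[62:62]
pos 63 'b': at 4 ·f  ** P0@[63:63]
pos 64 'c': at 5
pos 65 'a': at 6
pos 66 'b': at 7  ** P0@[66:66],P2@[62:66],P5@[64:66]
pos 67 'c': at 14 ·f
pos 68 'c': at 15  ** P1@[67:68]
pos 69 'c': at 16  ** P1@[68:69]
pos 70 'a': at 18 ·f
pos 71 'b': at 19  ** P0@[71:71],P5@[69:71]
pos 72 'b': at 4 ·f  ** P0@[72:72]

All matches (sorted): [[0,0],[1,0],[2,0],[4,0],[6,1],[7,1],[8,1],[8,4],[9,1],[11,0],[11,5],[13,1],[14,1],[15,1],[15,4],[19,0],[20,0],[21,0],[23,0],[25,1],[26,1],[27,1],[27,4],[28,0],[29,0],[31,0],[33,1],[34,1],[35,1],[35,4],[36,1],[37,1],[40,0],[42,1],[43,1],[44,1],[44,4],[45,1],[46,0],[47,0],[49,1],[51,0],[51,5],[53,0],[54,0],[56,3],[57,0],[60,0],[60,5],[61,0],[62,0],[63,0],[66,0],[66,2],[66,5],[68,1],[69,1],[71,0],[71,5],[72,0]]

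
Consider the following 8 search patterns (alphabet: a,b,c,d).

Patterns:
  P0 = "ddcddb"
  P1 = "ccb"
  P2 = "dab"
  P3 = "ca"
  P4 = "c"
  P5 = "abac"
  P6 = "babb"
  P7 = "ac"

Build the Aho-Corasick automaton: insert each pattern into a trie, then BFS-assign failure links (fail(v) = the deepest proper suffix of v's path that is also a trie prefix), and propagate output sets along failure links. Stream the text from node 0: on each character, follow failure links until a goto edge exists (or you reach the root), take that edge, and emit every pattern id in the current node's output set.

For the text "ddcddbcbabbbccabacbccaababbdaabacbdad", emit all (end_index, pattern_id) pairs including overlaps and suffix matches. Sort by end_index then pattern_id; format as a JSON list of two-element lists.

Construct AC machine:
Trie nodes:
  0='ε' goto a→13 b→17 c→7 d→1
  1='d' goto a→10 d→2
  2='dd' goto c→3
  3='ddc' goto d→4
  4='ddcd' goto d→5
  5='ddcdd' goto b→6
  6='ddcddb' goto ·  [P0 ends]
  7='c' goto a→12 c→8  [P4 ends]
  8='cc' goto b→9
  9='ccb' goto ·  [P1 ends]
  10='da' goto b→11
  11='dab' goto ·  [P2 ends]
  12='ca' goto ·  [P3 ends]
  13='a' goto b→14 c→21
  14='ab' goto a→15
  15='aba' goto c→16
  16='abac' goto ·  [P5 ends]
  17='b' goto a→18
  18='ba' goto b→19
  19='bab' goto b→20
  20='babb' goto ·  [P6 ends]
  21='ac' goto ·  [P7 ends]

BFS fail/out derivation:
  fail(1) 'd': from fail(0)=0 chase 'd': 0 ⇒ 0;  out=∅∪out(0)=∅
  fail(7) 'c': from fail(0)=0 chase 'c': 0 ⇒ 0;  out={4}∪out(0)={4}
  fail(13) 'a': from fail(0)=0 chase 'a': 0 ⇒ 0;  out=∅∪out(0)=∅
  fail(17) 'b': from fail(0)=0 chase 'b': 0 ⇒ 0;  out=∅∪out(0)=∅
  fail(2) 'dd': from fail(1)=0 chase 'd': 0 ⇒ 1;  out=∅∪out(1)=∅
  fail(8) 'cc': from fail(7)=0 chase 'c': 0 ⇒ 7;  out=∅∪out(7)={4}
  fail(10) 'da': from fail(1)=0 chase 'a': 0 ⇒ 13;  out=∅∪out(13)=∅
  fail(12) 'ca': from fail(7)=0 chase 'a': 0 ⇒ 13;  out={3}∪out(13)={3}
  fail(14) 'ab': from fail(13)=0 chase 'b': 0 ⇒ 17;  out=∅∪out(17)=∅
  fail(18) 'ba': from fail(17)=0 chase 'a': 0 ⇒ 13;  out=∅∪out(13)=∅
  fail(21) 'ac': from fail(13)=0 chase 'c': 0 ⇒ 7;  out={7}∪out(7)={4,7}
  fail(3) 'ddc': from fail(2)=1 chase 'c': 1→0 ⇒ 7;  out=∅∪out(7)={4}
  fail(9) 'ccb': from fail(8)=7 chase 'b': 7→0 ⇒ 17;  out={1}∪out(17)={1}
  fail(11) 'dab': from fail(10)=13 chase 'b': 13 ⇒ 14;  out={2}∪out(14)={2}
  fail(15) 'aba': from fail(14)=17 chase 'a': 17 ⇒ 18;  out=∅∪out(18)=∅
  fail(19) 'bab': from fail(18)=13 chase 'b': 13 ⇒ 14;  out=∅∪out(14)=∅
  fail(4) 'ddcd': from fail(3)=7 chase 'd': 7→0 ⇒ 1;  out=∅∪out(1)=∅
  fail(16) 'abac': from fail(15)=18 chase 'c': 18→13 ⇒ 21;  out={5}∪out(21)={4,5,7}
  fail(20) 'babb': from fail(19)=14 chase 'b': 14→17→0 ⇒ 17;  out={6}∪out(17)={6}
  fail(5) 'ddcdd': from fail(4)=1 chase 'd': 1 ⇒ 2;  out=∅∪out(2)=∅
  fail(6) 'ddcddb': from fail(5)=2 chase 'b': 2→1→0 ⇒ 17;  out={0}∪out(17)={0}

Run:
pos 0 'd': at 1
pos 1 'd': at 2
pos 2 'c': at 3  ** P4@[2:2]
pos 3 'd': at 4
pos 4 'd': at 5
pos 5 'b': at 6  ** P0@[0:5]
pos 6 'c': at 7 (fail-walked)  ** P4@[6:6]
pos 7 'b': at 17 (fail-walked)
pos 8 'a': at 18
pos 9 'b': at 19
pos 10 'b': at 20  ** P6@[7:10]
pos 11 'b': at 17 (fail-walked)
pos 12 'c': at 7 (fail-walked)  ** P4@[12:12]
pos 13 'c': at 8  ** P4@[13:13]
pos 14 'a': at 12 (fail-walked)  ** P3@[13:14]
pos 15 'b': at 14 (fail-walked)
pos 16 'a': at 15
pos 17 'c': at 16  ** P4@[17:17],P5@[14:17],P7@[16:17]
pos 18 'b': at 17 (fail-walked)
pos 19 'c': at 7 (fail-walked)  ** P4@[19:19]
pos 20 'c': at 8  ** P4@[20:20]
pos 21 'a': at 12 (fail-walked)  ** P3@[20:21]
pos 22 'a': at 13 (fail-walked)
pos 23 'b': at 14
pos 24 'a': at 15
pos 25 'b': at 19 (fail-walked)
pos 26 'b': at 20  ** P6@[23:26]
pos 27 'd': at 1 (fail-walked)
pos 28 'a': at 10
pos 29 'a': at 13 (fail-walked)
pos 30 'b': at 14
pos 31 'a': at 15
pos 32 'c': at 16  ** P4@[32:32],P5@[29:32],P7@[31:32]
pos 33 'b': at 17 (fail-walked)
pos 34 'd': at 1 (fail-walked)
pos 35 'a': at 10
pos 36 'd': at 1 (fail-walked)

Matches: [[2,4],[5,0],[6,4],[10,6],[12,4],[13,4],[14,3],[17,4],[17,5],[17,7],[19,4],[20,4],[21,3],[26,6],[32,4],[32,5],[32,7]]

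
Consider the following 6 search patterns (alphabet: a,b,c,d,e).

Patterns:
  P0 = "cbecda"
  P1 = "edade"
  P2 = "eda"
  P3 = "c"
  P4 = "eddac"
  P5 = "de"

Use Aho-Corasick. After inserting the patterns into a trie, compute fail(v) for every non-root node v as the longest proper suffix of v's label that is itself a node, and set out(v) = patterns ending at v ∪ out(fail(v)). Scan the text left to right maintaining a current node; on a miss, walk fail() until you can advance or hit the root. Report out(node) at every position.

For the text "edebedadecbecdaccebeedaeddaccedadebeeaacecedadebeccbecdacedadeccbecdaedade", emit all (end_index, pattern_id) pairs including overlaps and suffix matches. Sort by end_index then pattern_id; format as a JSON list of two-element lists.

Construct AC machine:
Trie nodes:
  0='ε' goto c→1 d→15 e→7
  1='c' goto b→2  [P3 ends]
  2='cb' goto e→3
  3='cbe' goto c→4
  4='cbec' goto d→5
  5='cbecd' goto a→6
  6='cbecda' goto ·  [P0 ends]
  7='e' goto d→8
  8='ed' goto a→9 d→12
  9='eda' goto d→10  [P2 ends]
  10='edad' goto e→11
  11='edade' goto ·  [P1 ends]
  12='edd' goto a→13
  13='edda' goto c→14
  14='eddac' goto ·  [P4 ends]
  15='d' goto e→16
  16='de' goto ·  [P5 ends]

BFS fail/out derivation:
  fail(1) 'c': from fail(0)=0 chase 'c': 0 ⇒ 0;  out={3}∪out(0)={3}
  fail(7) 'e': from fail(0)=0 chase 'e': 0 ⇒ 0;  out=∅∪out(0)=∅
  fail(15) 'd': from fail(0)=0 chase 'd': 0 ⇒ 0;  out=∅∪out(0)=∅
  fail(2) 'cb': from fail(1)=0 chase 'b': 0 ⇒ 0;  out=∅∪out(0)=∅
  fail(8) 'ed': from fail(7)=0 chase 'd': 0 ⇒ 15;  out=∅∪out(15)=∅
  fail(16) 'de': from fail(15)=0 chase 'e': 0 ⇒ 7;  out={5}∪out(7)={5}
  fail(3) 'cbe': from fail(2)=0 chase 'e': 0 ⇒ 7;  out=∅∪out(7)=∅
  fail(9) 'eda': from fail(8)=15 chase 'a': 15→0 ⇒ 0;  out={2}∪out(0)={2}
  fail(12) 'edd': from fail(8)=15 chase 'd': 15→0 ⇒ 15;  out=∅∪out(15)=∅
  fail(4) 'cbec': from fail(3)=7 chase 'c': 7→0 ⇒ 1;  out=∅∪out(1)={3}
  fail(10) 'edad': from fail(9)=0 chase 'd': 0 ⇒ 15;  out=∅∪out(15)=∅
  fail(13) 'edda': from fail(12)=15 chase 'a': 15→0 ⇒ 0;  out=∅∪out(0)=∅
  fail(5) 'cbecd': from fail(4)=1 chase 'd': 1→0 ⇒ 15;  out=∅∪out(15)=∅
  fail(11) 'edade': from fail(10)=15 chase 'e': 15 ⇒ 16;  out={1}∪out(16)={1,5}
  fail(14) 'eddac': from fail(13)=0 chase 'c': 0 ⇒ 1;  out={4}∪out(1)={3,4}
  fail(6) 'cbecda': from fail(5)=15 chase 'a': 15→0 ⇒ 0;  out={0}∪out(0)={0}

Scan:
pos 0 'e': at 7
pos 1 'd': at 8
pos 2 'e': at 16 (fail-walked)  emit P5@[1:2]
pos 3 'b': at 0 (fail-walked)
pos 4 'e': at 7
pos 5 'd': at 8
pos 6 'a': at 9  emit P2@[4:6]
pos 7 'd': at 10
pos 8 'e': at 11  emit P1@[4:8],P5@[7:8]
pos 9 'c': at 1 (fail-walked)  emit P3@[9:9]
pos 10 'b': at 2
pos 11 'e': at 3
pos 12 'c': at 4  emit P3@[12:12]
pos 13 'd': at 5
pos 14 'a': at 6  emit P0@[9:14]
pos 15 'c': at 1 (fail-walked)  emit P3@[15:15]
pos 16 'c': at 1 (fail-walked)  emit P3@[16:16]
pos 17 'e': at 7 (fail-walked)
pos 18 'b': at 0 (fail-walked)
pos 19 'e': at 7
pos 20 'e': at 7 (fail-walked)
pos 21 'd': at 8
pos 22 'a': at 9  emit P2@[20:22]
pos 23 'e': at 7 (fail-walked)
pos 24 'd': at 8
pos 25 'd': at 12
pos 26 'a': at 13
pos 27 'c': at 14  emit P3@[27:27],P4@[23:27]
pos 28 'c': at 1 (fail-walked)  emit P3@[28:28]
pos 29 'e': at 7 (fail-walked)
pos 30 'd': at 8
pos 31 'a': at 9  emit P2@[29:31]
pos 32 'd': at 10
pos 33 'e': at 11  emit P1@[29:33],P5@[32:33]
pos 34 'b': at 0 (fail-walked)
pos 35 'e': at 7
pos 36 'e': at 7 (fail-walked)
pos 37 'a': at 0 (fail-walked)
pos 38 'a': at 0
pos 39 'c': at 1  emit P3@[39:39]
pos 40 'e': at 7 (fail-walked)
pos 41 'c': at 1 (fail-walked)  emit P3@[41:41]
pos 42 'e': at 7 (fail-walked)
pos 43 'd': at 8
pos 44 'a': at 9  emit P2@[42:44]
pos 45 'd': at 10
pos 46 'e': at 11  emit P1@[42:46],P5@[45:46]
pos 47 'b': at 0 (fail-walked)
pos 48 'e': at 7
pos 49 'c': at 1 (fail-walked)  emit P3@[49:49]
pos 50 'c': at 1 (fail-walked)  emit P3@[50:50]
pos 51 'b': at 2
pos 52 'e': at 3
pos 53 'c': at 4  emit P3@[53:53]
pos 54 'd': at 5
pos 55 'a': at 6  emit P0@[50:55]
pos 56 'c': at 1 (fail-walked)  emit P3@[56:56]
pos 57 'e': at 7 (fail-walked)
pos 58 'd': at 8
pos 59 'a': at 9  emit P2@[57:59]
pos 60 'd': at 10
pos 61 'e': at 11  emit P1@[57:61],P5@[60:61]
pos 62 'c': at 1 (fail-walked)  emit P3@[62:62]
pos 63 'c': at 1 (fail-walked)  emit P3@[63:63]
pos 64 'b': at 2
pos 65 'e': at 3
pos 66 'c': at 4  emit P3@[66:66]
pos 67 'd': at 5
pos 68 'a': at 6  emit P0@[63:68]
pos 69 'e': at 7 (fail-walked)
pos 70 'd': at 8
pos 71 'a': at 9  emit P2@[69:71]
pos 72 'd': at 10
pos 73 'e': at 11  emit P1@[69:73],P5@[72:73]

Result: [[2,5],[6,2],[8,1],[8,5],[9,3],[12,3],[14,0],[15,3],[16,3],[22,2],[27,3],[27,4],[28,3],[31,2],[33,1],[33,5],[39,3],[41,3],[44,2],[46,1],[46,5],[49,3],[50,3],[53,3],[55,0],[56,3],[59,2],[61,1],[61,5],[62,3],[63,3],[66,3],[68,0],[71,2],[73,1],[73,5]]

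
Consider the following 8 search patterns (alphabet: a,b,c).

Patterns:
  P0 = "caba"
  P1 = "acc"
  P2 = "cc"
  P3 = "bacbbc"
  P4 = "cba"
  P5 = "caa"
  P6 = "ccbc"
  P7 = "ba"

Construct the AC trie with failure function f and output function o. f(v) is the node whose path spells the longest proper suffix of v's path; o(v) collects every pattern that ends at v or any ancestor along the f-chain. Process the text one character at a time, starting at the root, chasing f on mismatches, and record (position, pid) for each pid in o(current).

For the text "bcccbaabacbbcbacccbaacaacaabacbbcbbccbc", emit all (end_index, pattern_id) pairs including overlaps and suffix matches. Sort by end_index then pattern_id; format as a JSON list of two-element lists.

Build automaton:
Trie (insert patterns):
  0='ε' goto a→5 b→9 c→1
  1='c' goto a→2 b→15 c→8
  2='ca' goto a→17 b→3
  3='cab' goto a→4
  4='caba' goto ·  [P0 ends]
  5='a' goto c→6
  6='ac' goto c→7
  7='acc' goto ·  [P1 ends]
  8='cc' goto b→18  [P2 ends]
  9='b' goto a→10
  10='ba' goto c→11  [P7 ends]
  11='bac' goto b→12
  12='bacb' goto b→13
  13='bacbb' goto c→14
  14='bacbbc' goto ·  [P3 ends]
  15='cb' goto a→16
  16='cba' goto ·  [P4 ends]
  17='caa' goto ·  [P5 ends]
  18='ccb' goto c→19
  19='ccbc' goto ·  [P6 ends]

BFS fail/out derivation:
  fail(1) 'c': from fail(0)=0 chase 'c': 0 ⇒ 0;  out=∅∪out(0)=∅
  fail(5) 'a': from fail(0)=0 chase 'a': 0 ⇒ 0;  out=∅∪out(0)=∅
  fail(9) 'b': from fail(0)=0 chase 'b': 0 ⇒ 0;  out=∅∪out(0)=∅
  fail(2) 'ca': from fail(1)=0 chase 'a': 0 ⇒ 5;  out=∅∪out(5)=∅
  fail(6) 'ac': from fail(5)=0 chase 'c': 0 ⇒ 1;  out=∅∪out(1)=∅
  fail(8) 'cc': from fail(1)=0 chase 'c': 0 ⇒ 1;  out={2}∪out(1)={2}
  fail(10) 'ba': from fail(9)=0 chase 'a': 0 ⇒ 5;  out={7}∪out(5)={7}
  fail(15) 'cb': from fail(1)=0 chase 'b': 0 ⇒ 9;  out=∅∪out(9)=∅
  fail(3) 'cab': from fail(2)=5 chase 'b': 5→0 ⇒ 9;  out=∅∪out(9)=∅
  fail(7) 'acc': from fail(6)=1 chase 'c': 1 ⇒ 8;  out={1}∪out(8)={1,2}
  fail(11) 'bac': from fail(10)=5 chase 'c': 5 ⇒ 6;  out=∅∪out(6)=∅
  fail(16) 'cba': from fail(15)=9 chase 'a': 9 ⇒ 10;  out={4}∪out(10)={4,7}
  fail(17) 'caa': from fail(2)=5 chase 'a': 5→0 ⇒ 5;  out={5}∪out(5)={5}
  fail(18) 'ccb': from fail(8)=1 chase 'b': 1 ⇒ 15;  out=∅∪out(15)=∅
  fail(4) 'caba': from fail(3)=9 chase 'a': 9 ⇒ 10;  out={0}∪out(10)={0,7}
  fail(12) 'bacb': from fail(11)=6 chase 'b': 6→1 ⇒ 15;  out=∅∪out(15)=∅
  fail(19) 'ccbc': from fail(18)=15 chase 'c': 15→9→0 ⇒ 1;  out={6}∪out(1)={6}
  fail(13) 'bacbb': from fail(12)=15 chase 'b': 15→9→0 ⇒ 9;  out=∅∪out(9)=∅
  fail(14) 'bacbbc': from fail(13)=9 chase 'c': 9→0 ⇒ 1;  out={3}∪out(1)={3}

Scan:
i=0 'b': node 0→9
i=1 'c': node 9→1 (fail-walked)
i=2 'c': node 1→8  emit P2@[1:2]
i=3 'c': node 8→8 (fail-walked)  emit P2@[2:3]
i=4 'b': node 8→18
i=5 'a': node 18→16 (fail-walked)  emit P4@[3:5],P7@[4:5]
i=6 'a': node 16→5 (fail-walked)
i=7 'b': node 5→9 (fail-walked)
i=8 'a': node 9→10  emit P7@[7:8]
i=9 'c': node 10→11
i=10 'b': node 11→12
i=11 'b': node 12→13
i=12 'c': node 13→14  emit P3@[7:12]
i=13 'b': node 14→15 (fail-walked)
i=14 'a': node 15→16  emit P4@[12:14],P7@[13:14]
i=15 'c': node 16→11 (fail-walked)
i=16 'c': node 11→7 (fail-walked)  emit P1@[14:16],P2@[15:16]
i=17 'c': node 7→8 (fail-walked)  emit P2@[16:17]
i=18 'b': node 8→18
i=19 'a': node 18→16 (fail-walked)  emit P4@[17:19],P7@[18:19]
i=20 'a': node 16→5 (fail-walked)
i=21 'c': node 5→6
i=22 'a': node 6→2 (fail-walked)
i=23 'a': node 2→17  emit P5@[21:23]
i=24 'c': node 17→6 (fail-walked)
i=25 'a': node 6→2 (fail-walked)
i=26 'a': node 2→17  emit P5@[24:26]
i=27 'b': node 17→9 (fail-walked)
i=28 'a': node 9→10  emit P7@[27:28]
i=29 'c': node 10→11
i=30 'b': node 11→12
i=31 'b': node 12→13
i=32 'c': node 13→14  emit P3@[27:32]
i=33 'b': node 14→15 (fail-walked)
i=34 'b': node 15→9 (fail-walked)
i=35 'c': node 9→1 (fail-walked)
i=36 'c': node 1→8  emit P2@[35:36]
i=37 'b': node 8→18
i=38 'c': node 18→19  emit P6@[35:38]

Matches: [[2,2],[3,2],[5,4],[5,7],[8,7],[12,3],[14,4],[14,7],[16,1],[16,2],[17,2],[19,4],[19,7],[23,5],[26,5],[28,7],[32,3],[36,2],[38,6]]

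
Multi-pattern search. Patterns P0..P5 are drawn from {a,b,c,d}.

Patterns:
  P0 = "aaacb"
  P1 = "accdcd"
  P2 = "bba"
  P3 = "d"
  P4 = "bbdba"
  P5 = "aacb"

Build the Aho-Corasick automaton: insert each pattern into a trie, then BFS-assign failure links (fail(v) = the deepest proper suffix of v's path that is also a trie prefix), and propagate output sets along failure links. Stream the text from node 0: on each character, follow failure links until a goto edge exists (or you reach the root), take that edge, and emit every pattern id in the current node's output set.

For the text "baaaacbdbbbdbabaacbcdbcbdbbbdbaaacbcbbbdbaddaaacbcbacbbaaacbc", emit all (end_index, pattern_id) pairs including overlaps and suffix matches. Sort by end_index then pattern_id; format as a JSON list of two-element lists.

Construct AC machine:
Trie (insert patterns):
  0='ε' goto a→1 b→11 d→14
  1='a' goto a→2 c→6
  2='aa' goto a→3 c→18
  3='aaa' goto c→4
  4='aaac' goto b→5
  5='aaacb' goto ·  ←P0
  6='ac' goto c→7
  7='acc' goto d→8
  8='accd' goto c→9
  9='accdc' goto d→10
  10='accdcd' goto ·  ←P1
  11='b' goto b→12
  12='bb' goto a→13 d→15
  13='bba' goto ·  ←P2
  14='d' goto ·  ←P3
  15='bbd' goto b→16
  16='bbdb' goto a→17
  17='bbdba' goto ·  ←P4
  18='aac' goto b→19
  19='aacb' goto ·  ←P5

Failure links (BFS by depth):
  n1('a'): parent n0 fail=0; on 'a' 0 → fail=0;  out ∅∪∅=∅
  n11('b'): parent n0 fail=0; on 'b' 0 → fail=0;  out ∅∪∅=∅
  n14('d'): parent n0 fail=0; on 'd' 0 → fail=0;  out {3}∪∅={3}
  n2('aa'): parent n1 fail=0; on 'a' 0 → fail=1;  out ∅∪∅=∅
  n6('ac'): parent n1 fail=0; on 'c' 0 → fail=0;  out ∅∪∅=∅
  n12('bb'): parent n11 fail=0; on 'b' 0 → fail=11;  out ∅∪∅=∅
  n3('aaa'): parent n2 fail=1; on 'a' 1 → fail=2;  out ∅∪∅=∅
  n7('acc'): parent n6 fail=0; on 'c' 0 → fail=0;  out ∅∪∅=∅
  n13('bba'): parent n12 fail=11; on 'a' 11→0 → fail=1;  out {2}∪∅={2}
  n15('bbd'): parent n12 fail=11; on 'd' 11→0 → fail=14;  out ∅∪{3}={3}
  n18('aac'): parent n2 fail=1; on 'c' 1 → fail=6;  out ∅∪∅=∅
  n4('aaac'): parent n3 fail=2; on 'c' 2 → fail=18;  out ∅∪∅=∅
  n8('accd'): parent n7 fail=0; on 'd' 0 → fail=14;  out ∅∪{3}={3}
  n16('bbdb'): parent n15 fail=14; on 'b' 14→0 → fail=11;  out ∅∪∅=∅
  n19('aacb'): parent n18 fail=6; on 'b' 6→0 → fail=11;  out {5}∪∅={5}
  n5('aaacb'): parent n4 fail=18; on 'b' 18 → fail=19;  out {0}∪{5}={0,5}
  n9('accdc'): parent n8 fail=14; on 'c' 14→0 → fail=0;  out ∅∪∅=∅
  n17('bbdba'): parent n16 fail=11; on 'a' 11→0 → fail=1;  out {4}∪∅={4}
  n10('accdcd'): parent n9 fail=0; on 'd' 0 → fail=14;  out {1}∪{3}={1,3}

Text stream:
pos 0 'b': at 11
pos 1 'a': at 1 ·f
pos 2 'a': at 2
pos 3 'a': at 3
pos 4 'a': at 3 ·f
pos 5 'c': at 4
pos 6 'b': at 5  ** P0@[2:6],P5@[3:6]
pos 7 'd': at 14 ·f  ** P3@[7:7]
pos 8 'b': at 11 ·f
pos 9 'b': at 12
pos 10 'b': at 12 ·f
pos 11 'd': at 15  ** P3@[11:11]
pos 12 'b': at 16
pos 13 'a': at 17  ** P4@[9:13]
pos 14 'b': at 11 ·f
pos 15 'a': at 1 ·f
pos 16 'a': at 2
pos 17 'c': at 18
pos 18 'b': at 19  ** P5@[15:18]
pos 19 'c': at 0 ·f
pos 20 'd': at 14  ** P3@[20:20]
pos 21 'b': at 11 ·f
pos 22 'c': at 0 ·f
pos 23 'b': at 11
pos 24 'd': at 14 ·f  ** P3@[24:24]
pos 25 'b': at 11 ·f
pos 26 'b': at 12
pos 27 'b': at 12 ·f
pos 28 'd': at 15  ** P3@[28:28]
pos 29 'b': at 16
pos 30 'a': at 17  ** P4@[26:30]
pos 31 'a': at 2 ·f
pos 32 'a': at 3
pos 33 'c': at 4
pos 34 'b': at 5  ** P0@[30:34],P5@[31:34]
pos 35 'c': at 0 ·f
pos 36 'b': at 11
pos 37 'b': at 12
pos 38 'b': at 12 ·f
pos 39 'd': at 15  ** P3@[39:39]
pos 40 'b': at 16
pos 41 'a': at 17  ** P4@[37:41]
pos 42 'd': at 14 ·f  ** P3@[42:42]
pos 43 'd': at 14 ·f  ** P3@[43:43]
pos 44 'a': at 1 ·f
pos 45 'a': at 2
pos 46 'a': at 3
pos 47 'c': at 4
pos 48 'b': at 5  ** P0@[44:48],P5@[45:48]
pos 49 'c': at 0 ·f
pos 50 'b': at 11
pos 51 'a': at 1 ·f
pos 52 'c': at 6
pos 53 'b': at 11 ·f
pos 54 'b': at 12
pos 55 'a': at 13  ** P2@[53:55]
pos 56 'a': at 2 ·f
pos 57 'a': at 3
pos 58 'c': at 4
pos 59 'b': at 5  ** P0@[55:59],P5@[56:59]
pos 60 'c': at 0 ·f

All matches (sorted): [[6,0],[6,5],[7,3],[11,3],[13,4],[18,5],[20,3],[24,3],[28,3],[30,4],[34,0],[34,5],[39,3],[41,4],[42,3],[43,3],[48,0],[48,5],[55,2],[59,0],[59,5]]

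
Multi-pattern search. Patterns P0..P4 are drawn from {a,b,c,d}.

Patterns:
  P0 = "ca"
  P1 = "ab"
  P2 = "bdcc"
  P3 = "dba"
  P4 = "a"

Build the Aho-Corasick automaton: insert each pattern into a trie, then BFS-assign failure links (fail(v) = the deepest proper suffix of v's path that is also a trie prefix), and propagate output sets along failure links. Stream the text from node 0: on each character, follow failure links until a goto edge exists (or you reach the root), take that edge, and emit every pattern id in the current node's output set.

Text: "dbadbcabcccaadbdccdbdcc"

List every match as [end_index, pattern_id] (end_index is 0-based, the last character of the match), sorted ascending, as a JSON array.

Build:
Trie nodes:
  n0 'ε': a→3 b→5 c→1 d→9
  n1 'c': a→2
  n2 'ca': ·  [P0 ends]
  n3 'a': b→4  [P4 ends]
  n4 'ab': ·  [P1 ends]
  n5 'b': d→6
  n6 'bd': c→7
  n7 'bdc': c→8
  n8 'bdcc': ·  [P2 ends]
  n9 'd': b→10
  n10 'db': a→11
  n11 'dba': ·  [P3 ends]

BFS fail/out derivation:
  fail(1) 'c': from fail(0)=0 chase 'c': 0 ⇒ 0;  out=∅∪out(0)=∅
  fail(3) 'a': from fail(0)=0 chase 'a': 0 ⇒ 0;  out={4}∪out(0)={4}
  fail(5) 'b': from fail(0)=0 chase 'b': 0 ⇒ 0;  out=∅∪out(0)=∅
  fail(9) 'd': from fail(0)=0 chase 'd': 0 ⇒ 0;  out=∅∪out(0)=∅
  fail(2) 'ca': from fail(1)=0 chase 'a': 0 ⇒ 3;  out={0}∪out(3)={0,4}
  fail(4) 'ab': from fail(3)=0 chase 'b': 0 ⇒ 5;  out={1}∪out(5)={1}
  fail(6) 'bd': from fail(5)=0 chase 'd': 0 ⇒ 9;  out=∅∪out(9)=∅
  fail(10) 'db': from fail(9)=0 chase 'b': 0 ⇒ 5;  out=∅∪out(5)=∅
  fail(7) 'bdc': from fail(6)=9 chase 'c': 9→0 ⇒ 1;  out=∅∪out(1)=∅
  fail(11) 'dba': from fail(10)=5 chase 'a': 5→0 ⇒ 3;  out={3}∪out(3)={3,4}
  fail(8) 'bdcc': from fail(7)=1 chase 'c': 1→0 ⇒ 1;  out={2}∪out(1)={2}

Scan:
[0] read 'd'  n0⇒n9
[1] read 'b'  n9⇒n10
[2] read 'a'  n10⇒n11  → match P3@[0:2],P4@[2:2]
[3] read 'd'  n11⇒n9 ·f
[4] read 'b'  n9⇒n10
[5] read 'c'  n10⇒n1 ·f
[6] read 'a'  n1⇒n2  → match P0@[5:6],P4@[6:6]
[7] read 'b'  n2⇒n4 ·f  → match P1@[6:7]
[8] read 'c'  n4⇒n1 ·f
[9] read 'c'  n1⇒n1 ·f
[10] read 'c'  n1⇒n1 ·f
[11] read 'a'  n1⇒n2  → match P0@[10:11],P4@[11:11]
[12] read 'a'  n2⇒n3 ·f  → match P4@[12:12]
[13] read 'd'  n3⇒n9 ·f
[14] read 'b'  n9⇒n10
[15] read 'd'  n10⇒n6 ·f
[16] read 'c'  n6⇒n7
[17] read 'c'  n7⇒n8  → match P2@[14:17]
[18] read 'd'  n8⇒n9 ·f
[19] read 'b'  n9⇒n10
[20] read 'd'  n10⇒n6 ·f
[21] read 'c'  n6⇒n7
[22] read 'c'  n7⇒n8  → match P2@[19:22]

All matches (sorted): [[2,3],[2,4],[6,0],[6,4],[7,1],[11,0],[11,4],[12,4],[17,2],[22,2]]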